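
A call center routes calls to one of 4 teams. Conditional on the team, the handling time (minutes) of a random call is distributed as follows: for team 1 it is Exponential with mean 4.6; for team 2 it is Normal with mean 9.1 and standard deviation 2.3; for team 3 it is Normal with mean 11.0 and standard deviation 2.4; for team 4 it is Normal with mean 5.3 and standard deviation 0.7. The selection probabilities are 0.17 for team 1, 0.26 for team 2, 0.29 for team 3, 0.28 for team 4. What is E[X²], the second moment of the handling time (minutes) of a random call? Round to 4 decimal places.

74.8632

For each component E[X²] = Var + (mean)², giving 1: 42.32; 2: 88.1; 3: 126.76; 4: 28.58.
Overall E[X²] = 0.17·42.32 + 0.26·88.1 + 0.29·126.76 + 0.28·28.58 = 74.8632.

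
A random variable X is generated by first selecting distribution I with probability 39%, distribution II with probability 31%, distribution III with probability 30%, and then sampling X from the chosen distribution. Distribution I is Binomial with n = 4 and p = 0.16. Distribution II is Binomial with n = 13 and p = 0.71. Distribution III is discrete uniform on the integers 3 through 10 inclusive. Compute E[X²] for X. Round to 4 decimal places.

For each component E[X²] = Var + (mean)², giving I: 0.9472; II: 87.8696; III: 47.5.
Overall E[X²] = 0.39·0.9472 + 0.31·87.8696 + 0.3·47.5 = 41.859.

41.8590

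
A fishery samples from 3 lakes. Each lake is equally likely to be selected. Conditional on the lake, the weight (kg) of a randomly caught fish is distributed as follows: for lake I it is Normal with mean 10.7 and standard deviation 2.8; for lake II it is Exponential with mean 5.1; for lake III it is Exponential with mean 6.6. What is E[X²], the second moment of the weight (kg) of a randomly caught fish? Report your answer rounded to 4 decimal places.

87.1567

For each component E[X²] = Var + (mean)², giving I: 122.33; II: 52.02; III: 87.12.
Overall E[X²] = 0.333333·122.33 + 0.333333·52.02 + 0.333333·87.12 = 87.1567.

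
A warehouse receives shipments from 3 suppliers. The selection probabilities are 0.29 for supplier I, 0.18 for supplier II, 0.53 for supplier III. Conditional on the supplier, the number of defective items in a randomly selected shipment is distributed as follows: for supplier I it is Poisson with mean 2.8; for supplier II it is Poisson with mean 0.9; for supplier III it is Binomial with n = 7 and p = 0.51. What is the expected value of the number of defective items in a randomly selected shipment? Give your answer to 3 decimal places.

Component means — I: 2.8; II: 0.9; III: 3.57.
E[X] = 0.29·2.8 + 0.18·0.9 + 0.53·3.57 = 2.8661.

2.866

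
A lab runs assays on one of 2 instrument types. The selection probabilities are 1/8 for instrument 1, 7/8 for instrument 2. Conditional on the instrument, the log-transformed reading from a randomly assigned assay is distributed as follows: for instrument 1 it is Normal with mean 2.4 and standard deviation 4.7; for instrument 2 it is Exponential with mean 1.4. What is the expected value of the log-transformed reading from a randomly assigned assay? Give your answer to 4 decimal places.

1.5250

Component means — 1: 2.4; 2: 1.4.
E[X] = 0.125·2.4 + 0.875·1.4 = 1.525.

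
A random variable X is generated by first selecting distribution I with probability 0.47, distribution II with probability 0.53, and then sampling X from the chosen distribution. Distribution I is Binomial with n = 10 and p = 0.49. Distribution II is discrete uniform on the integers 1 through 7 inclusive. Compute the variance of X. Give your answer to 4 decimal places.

Per component, I: μ=4.9, E[X²]=26.509; II: μ=4, E[X²]=20.
E[X] = 0.47·4.9 + 0.53·4 = 4.423.
E[X²] = 0.47·26.509 + 0.53·20 = 23.0592.
Var(X) = E[X²] − (E[X])² = 23.0592 − 19.5629 = 3.4963.

3.4963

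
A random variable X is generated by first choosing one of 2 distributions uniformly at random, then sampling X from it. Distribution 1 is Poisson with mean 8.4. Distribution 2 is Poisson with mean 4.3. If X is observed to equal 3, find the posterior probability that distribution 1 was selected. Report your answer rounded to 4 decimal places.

Likelihoods P(X=3 | ·): 1: 0.0222133; 2: 0.179799.
Posterior ∝ prior × likelihood. Numerator for 1: 0.5·0.0222133 = 0.0111066.
Normalizing constant: 0.5·0.0222133 + 0.5·0.179799 = 0.101006.
P(1 | observation) = 0.0111066 / 0.101006 = 0.10996.

0.1100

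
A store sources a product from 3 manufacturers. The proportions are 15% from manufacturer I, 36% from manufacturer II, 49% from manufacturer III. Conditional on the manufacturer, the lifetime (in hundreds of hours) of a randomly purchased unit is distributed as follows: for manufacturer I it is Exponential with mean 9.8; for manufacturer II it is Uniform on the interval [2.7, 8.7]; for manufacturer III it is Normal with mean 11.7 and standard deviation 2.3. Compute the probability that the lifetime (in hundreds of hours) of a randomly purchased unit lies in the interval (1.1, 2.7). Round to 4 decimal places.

0.0202

Conditional on each manufacturer, P(1.1 < X < 2.7): I: 0.134641; II: 0; III: 4.3544e-05.
By total probability, P(1.1 < X < 2.7) = 0.15·0.134641 + 0.36·0 + 0.49·4.3544e-05 = 0.0202174.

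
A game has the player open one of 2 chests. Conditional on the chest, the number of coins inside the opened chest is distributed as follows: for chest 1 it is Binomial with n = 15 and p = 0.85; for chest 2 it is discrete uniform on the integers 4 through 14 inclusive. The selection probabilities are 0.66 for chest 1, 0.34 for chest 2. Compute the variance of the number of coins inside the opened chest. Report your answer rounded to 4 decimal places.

7.8179

Per component, 1: μ=12.75, E[X²]=164.475; 2: μ=9, E[X²]=91.
E[X] = 0.66·12.75 + 0.34·9 = 11.475.
E[X²] = 0.66·164.475 + 0.34·91 = 139.494.
Var(X) = E[X²] − (E[X])² = 139.494 − 131.676 = 7.81787.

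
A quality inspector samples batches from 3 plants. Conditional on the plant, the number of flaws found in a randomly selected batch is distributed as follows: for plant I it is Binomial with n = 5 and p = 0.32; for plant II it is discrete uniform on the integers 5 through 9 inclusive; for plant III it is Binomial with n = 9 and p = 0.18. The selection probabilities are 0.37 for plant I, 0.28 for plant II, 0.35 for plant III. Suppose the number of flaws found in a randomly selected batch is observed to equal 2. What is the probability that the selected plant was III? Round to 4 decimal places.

Likelihoods P(X=2 | ·): I: 0.321978; II: 0; III: 0.290767.
Posterior ∝ prior × likelihood. Numerator for III: 0.35·0.290767 = 0.101768.
Normalizing constant: 0.37·0.321978 + 0.28·0 + 0.35·0.290767 = 0.2209.
P(III | observation) = 0.101768 / 0.2209 = 0.460698.

0.4607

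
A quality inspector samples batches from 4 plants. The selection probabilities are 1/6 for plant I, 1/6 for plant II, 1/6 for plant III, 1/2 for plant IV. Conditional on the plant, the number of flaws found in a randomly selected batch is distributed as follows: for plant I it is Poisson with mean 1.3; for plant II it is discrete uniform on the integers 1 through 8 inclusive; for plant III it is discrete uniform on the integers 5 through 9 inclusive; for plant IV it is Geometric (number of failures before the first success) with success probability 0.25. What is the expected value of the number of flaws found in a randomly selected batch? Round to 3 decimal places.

Component means — I: 1.3; II: 4.5; III: 7; IV: 3.
E[X] = 0.166667·1.3 + 0.166667·4.5 + 0.166667·7 + 0.5·3 = 3.63333.

3.633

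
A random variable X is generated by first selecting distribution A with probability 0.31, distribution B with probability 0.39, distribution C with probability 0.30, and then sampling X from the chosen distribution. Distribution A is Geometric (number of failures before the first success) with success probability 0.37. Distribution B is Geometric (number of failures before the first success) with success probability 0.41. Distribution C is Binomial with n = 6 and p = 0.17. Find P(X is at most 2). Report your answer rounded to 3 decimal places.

Conditional on each component, P(X ≤ 2): A: 0.749953; B: 0.794621; C: 0.934454.
By total probability, P(X ≤ 2) = 0.31·0.749953 + 0.39·0.794621 + 0.3·0.934454 = 0.822724.

0.823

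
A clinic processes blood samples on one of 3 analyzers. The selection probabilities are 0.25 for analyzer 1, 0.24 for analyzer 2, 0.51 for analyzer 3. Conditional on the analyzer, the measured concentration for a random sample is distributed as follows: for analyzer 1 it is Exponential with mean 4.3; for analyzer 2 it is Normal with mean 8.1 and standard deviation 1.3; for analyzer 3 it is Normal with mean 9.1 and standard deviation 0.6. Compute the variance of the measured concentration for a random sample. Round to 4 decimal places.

9.1381

Per component, 1: μ=4.3, E[X²]=36.98; 2: μ=8.1, E[X²]=67.3; 3: μ=9.1, E[X²]=83.17.
E[X] = 0.25·4.3 + 0.24·8.1 + 0.51·9.1 = 7.66.
E[X²] = 0.25·36.98 + 0.24·67.3 + 0.51·83.17 = 67.8137.
Var(X) = E[X²] − (E[X])² = 67.8137 − 58.6756 = 9.1381.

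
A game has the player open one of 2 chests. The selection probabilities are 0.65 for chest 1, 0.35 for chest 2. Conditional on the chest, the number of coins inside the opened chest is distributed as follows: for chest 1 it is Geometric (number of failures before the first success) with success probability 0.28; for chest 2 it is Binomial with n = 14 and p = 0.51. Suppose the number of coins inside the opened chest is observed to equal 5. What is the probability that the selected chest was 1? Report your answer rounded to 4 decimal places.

0.4722

Likelihoods P(X=5 | ·): 1: 0.0541777; 2: 0.112481.
Posterior ∝ prior × likelihood. Numerator for 1: 0.65·0.0541777 = 0.0352155.
Normalizing constant: 0.65·0.0541777 + 0.35·0.112481 = 0.0745839.
P(1 | observation) = 0.0352155 / 0.0745839 = 0.47216.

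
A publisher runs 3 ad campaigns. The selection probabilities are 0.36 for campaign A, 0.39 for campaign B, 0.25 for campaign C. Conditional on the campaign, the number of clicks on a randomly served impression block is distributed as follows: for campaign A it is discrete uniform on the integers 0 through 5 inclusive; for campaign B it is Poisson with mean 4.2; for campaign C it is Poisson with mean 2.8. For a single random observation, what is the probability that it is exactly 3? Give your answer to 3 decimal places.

0.188

Conditional on each campaign, P(X = 3): A: 0.166667; B: 0.185165; C: 0.222484.
By total probability, P(X = 3) = 0.36·0.166667 + 0.39·0.185165 + 0.25·0.222484 = 0.187835.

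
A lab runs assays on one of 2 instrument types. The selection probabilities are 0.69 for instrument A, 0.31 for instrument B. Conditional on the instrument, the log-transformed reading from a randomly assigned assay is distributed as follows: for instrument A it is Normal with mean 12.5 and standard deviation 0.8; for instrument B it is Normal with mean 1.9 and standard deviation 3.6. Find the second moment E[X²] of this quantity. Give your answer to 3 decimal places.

For each component E[X²] = Var + (mean)², giving A: 156.89; B: 16.57.
Overall E[X²] = 0.69·156.89 + 0.31·16.57 = 113.391.

113.391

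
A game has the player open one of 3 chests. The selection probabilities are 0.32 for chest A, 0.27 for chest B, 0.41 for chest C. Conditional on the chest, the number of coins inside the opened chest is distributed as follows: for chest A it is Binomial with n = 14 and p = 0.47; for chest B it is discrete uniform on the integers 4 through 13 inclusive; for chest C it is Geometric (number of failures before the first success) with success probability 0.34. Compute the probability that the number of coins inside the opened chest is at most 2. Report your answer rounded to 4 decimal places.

Conditional on each chest, P(X ≤ 2): A: 0.0117264; B: 0; C: 0.712504.
By total probability, P(X ≤ 2) = 0.32·0.0117264 + 0.27·0 + 0.41·0.712504 = 0.295879.

0.2959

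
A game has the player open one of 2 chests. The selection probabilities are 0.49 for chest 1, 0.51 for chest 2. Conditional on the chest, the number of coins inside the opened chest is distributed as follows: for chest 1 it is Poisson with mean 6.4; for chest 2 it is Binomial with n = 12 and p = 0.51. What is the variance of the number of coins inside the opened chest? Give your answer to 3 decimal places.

4.685

Per component, 1: μ=6.4, E[X²]=47.36; 2: μ=6.12, E[X²]=40.4532.
E[X] = 0.49·6.4 + 0.51·6.12 = 6.2572.
E[X²] = 0.49·47.36 + 0.51·40.4532 = 43.8375.
Var(X) = E[X²] − (E[X])² = 43.8375 − 39.1526 = 4.68498.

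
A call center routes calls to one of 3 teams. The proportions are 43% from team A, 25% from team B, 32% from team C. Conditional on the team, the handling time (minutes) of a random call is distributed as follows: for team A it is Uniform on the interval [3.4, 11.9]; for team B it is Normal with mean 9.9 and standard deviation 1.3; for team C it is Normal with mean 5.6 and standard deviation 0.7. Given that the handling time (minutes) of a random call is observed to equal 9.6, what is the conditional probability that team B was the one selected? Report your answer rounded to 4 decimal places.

0.5962

Likelihoods f(9.6 | ·): A: 0.117647; B: 0.298815; C: 4.6269e-08.
Posterior ∝ prior × likelihood. Numerator for B: 0.25·0.298815 = 0.0747038.
Normalizing constant: 0.43·0.117647 + 0.25·0.298815 + 0.32·4.6269e-08 = 0.125292.
P(B | observation) = 0.0747038 / 0.125292 = 0.596237.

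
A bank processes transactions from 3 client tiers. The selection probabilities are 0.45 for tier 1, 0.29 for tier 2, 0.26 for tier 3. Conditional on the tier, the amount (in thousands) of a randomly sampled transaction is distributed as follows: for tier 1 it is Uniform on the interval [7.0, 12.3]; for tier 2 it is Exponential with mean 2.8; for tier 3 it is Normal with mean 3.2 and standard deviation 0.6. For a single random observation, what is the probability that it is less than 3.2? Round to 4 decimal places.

Conditional on each tier, P(X < 3.2): 1: 0; 2: 0.681093; 3: 0.5.
By total probability, P(X < 3.2) = 0.45·0 + 0.29·0.681093 + 0.26·0.5 = 0.327517.

0.3275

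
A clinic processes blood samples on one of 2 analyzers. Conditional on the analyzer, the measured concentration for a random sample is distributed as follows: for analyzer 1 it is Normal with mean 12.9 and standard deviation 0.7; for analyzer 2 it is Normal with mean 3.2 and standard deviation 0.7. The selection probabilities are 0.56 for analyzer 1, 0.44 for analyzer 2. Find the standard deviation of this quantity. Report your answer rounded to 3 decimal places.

4.866

Per component, 1: μ=12.9, E[X²]=166.9; 2: μ=3.2, E[X²]=10.73.
E[X] = 0.56·12.9 + 0.44·3.2 = 8.632.
E[X²] = 0.56·166.9 + 0.44·10.73 = 98.1852.
Var(X) = E[X²] − (E[X])² = 98.1852 − 74.5114 = 23.6738.
SD(X) = √23.6738 = 4.86557.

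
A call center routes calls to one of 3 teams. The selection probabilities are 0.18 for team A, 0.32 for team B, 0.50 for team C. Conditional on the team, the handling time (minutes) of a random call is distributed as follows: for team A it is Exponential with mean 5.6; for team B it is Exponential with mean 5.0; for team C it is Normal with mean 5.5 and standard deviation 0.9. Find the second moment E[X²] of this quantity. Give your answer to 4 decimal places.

For each component E[X²] = Var + (mean)², giving A: 62.72; B: 50; C: 31.06.
Overall E[X²] = 0.18·62.72 + 0.32·50 + 0.5·31.06 = 42.8196.

42.8196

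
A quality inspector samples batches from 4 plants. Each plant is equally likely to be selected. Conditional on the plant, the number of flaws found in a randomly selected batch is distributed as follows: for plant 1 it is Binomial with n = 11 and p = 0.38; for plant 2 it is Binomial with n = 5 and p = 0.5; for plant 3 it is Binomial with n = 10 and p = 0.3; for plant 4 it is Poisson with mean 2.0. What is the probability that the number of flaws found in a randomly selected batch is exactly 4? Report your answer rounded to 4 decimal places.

0.1722

Conditional on each plant, P(X = 4): 1: 0.24232; 2: 0.15625; 3: 0.200121; 4: 0.0902235.
By total probability, P(X = 4) = 0.25·0.24232 + 0.25·0.15625 + 0.25·0.200121 + 0.25·0.0902235 = 0.172229.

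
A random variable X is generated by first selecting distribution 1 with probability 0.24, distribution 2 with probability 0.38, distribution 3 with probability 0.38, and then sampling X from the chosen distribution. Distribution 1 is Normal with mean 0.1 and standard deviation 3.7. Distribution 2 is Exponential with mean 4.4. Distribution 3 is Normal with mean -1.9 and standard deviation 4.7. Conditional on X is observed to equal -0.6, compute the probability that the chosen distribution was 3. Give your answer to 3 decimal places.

Likelihoods f(-0.6 | ·): 1: 0.10591; 2: 0; 3: 0.0816957.
Posterior ∝ prior × likelihood. Numerator for 3: 0.38·0.0816957 = 0.0310444.
Normalizing constant: 0.24·0.10591 + 0.38·0 + 0.38·0.0816957 = 0.0564627.
P(3 | observation) = 0.0310444 / 0.0564627 = 0.549821.

0.550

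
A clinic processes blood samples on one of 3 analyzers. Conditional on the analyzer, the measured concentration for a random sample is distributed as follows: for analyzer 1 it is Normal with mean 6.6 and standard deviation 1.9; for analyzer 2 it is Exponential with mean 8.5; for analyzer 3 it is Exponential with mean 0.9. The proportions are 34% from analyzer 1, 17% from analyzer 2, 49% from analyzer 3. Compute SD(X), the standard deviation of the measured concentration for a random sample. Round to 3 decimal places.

Per component, 1: μ=6.6, E[X²]=47.17; 2: μ=8.5, E[X²]=144.5; 3: μ=0.9, E[X²]=1.62.
E[X] = 0.34·6.6 + 0.17·8.5 + 0.49·0.9 = 4.13.
E[X²] = 0.34·47.17 + 0.17·144.5 + 0.49·1.62 = 41.3966.
Var(X) = E[X²] − (E[X])² = 41.3966 − 17.0569 = 24.3397.
SD(X) = √24.3397 = 4.93353.

4.934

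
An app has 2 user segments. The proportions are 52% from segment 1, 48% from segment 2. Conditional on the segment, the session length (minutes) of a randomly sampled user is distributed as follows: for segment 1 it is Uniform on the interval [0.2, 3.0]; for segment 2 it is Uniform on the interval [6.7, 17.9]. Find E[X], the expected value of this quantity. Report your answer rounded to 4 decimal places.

6.7360

Component means — 1: 1.6; 2: 12.3.
E[X] = 0.52·1.6 + 0.48·12.3 = 6.736.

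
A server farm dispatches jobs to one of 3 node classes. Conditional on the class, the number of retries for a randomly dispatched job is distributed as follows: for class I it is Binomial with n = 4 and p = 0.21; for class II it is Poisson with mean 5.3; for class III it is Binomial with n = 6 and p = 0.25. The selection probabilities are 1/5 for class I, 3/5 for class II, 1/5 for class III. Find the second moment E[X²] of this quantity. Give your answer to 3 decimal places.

20.983

For each component E[X²] = Var + (mean)², giving I: 1.3692; II: 33.39; III: 3.375.
Overall E[X²] = 0.2·1.3692 + 0.6·33.39 + 0.2·3.375 = 20.9828.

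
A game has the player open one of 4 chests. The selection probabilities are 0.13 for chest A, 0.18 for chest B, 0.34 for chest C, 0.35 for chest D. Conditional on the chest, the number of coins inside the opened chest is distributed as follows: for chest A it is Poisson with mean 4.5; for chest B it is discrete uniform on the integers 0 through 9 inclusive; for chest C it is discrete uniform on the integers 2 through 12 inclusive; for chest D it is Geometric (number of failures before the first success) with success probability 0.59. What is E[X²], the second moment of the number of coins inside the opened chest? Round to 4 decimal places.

28.9888

For each component E[X²] = Var + (mean)², giving A: 24.75; B: 28.5; C: 59; D: 1.66073.
Overall E[X²] = 0.13·24.75 + 0.18·28.5 + 0.34·59 + 0.35·1.66073 = 28.9888.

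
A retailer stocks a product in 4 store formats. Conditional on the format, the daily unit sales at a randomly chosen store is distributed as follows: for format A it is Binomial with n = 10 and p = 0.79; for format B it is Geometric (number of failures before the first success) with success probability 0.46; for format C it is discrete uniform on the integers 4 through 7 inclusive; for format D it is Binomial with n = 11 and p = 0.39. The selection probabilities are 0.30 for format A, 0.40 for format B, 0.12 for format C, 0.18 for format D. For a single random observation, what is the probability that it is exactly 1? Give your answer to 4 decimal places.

0.1049

Conditional on each format, P(X = 1): A: 6.27481e-06; B: 0.2484; C: 0; D: 0.0306024.
By total probability, P(X = 1) = 0.3·6.27481e-06 + 0.4·0.2484 + 0.12·0 + 0.18·0.0306024 = 0.10487.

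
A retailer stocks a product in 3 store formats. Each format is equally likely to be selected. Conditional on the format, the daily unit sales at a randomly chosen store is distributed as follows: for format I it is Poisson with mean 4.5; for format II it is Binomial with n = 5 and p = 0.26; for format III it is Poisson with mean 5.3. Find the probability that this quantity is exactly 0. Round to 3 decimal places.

0.079

Conditional on each format, P(X = 0): I: 0.011109; II: 0.221901; III: 0.00499159.
By total probability, P(X = 0) = 0.333333·0.011109 + 0.333333·0.221901 + 0.333333·0.00499159 = 0.0793338.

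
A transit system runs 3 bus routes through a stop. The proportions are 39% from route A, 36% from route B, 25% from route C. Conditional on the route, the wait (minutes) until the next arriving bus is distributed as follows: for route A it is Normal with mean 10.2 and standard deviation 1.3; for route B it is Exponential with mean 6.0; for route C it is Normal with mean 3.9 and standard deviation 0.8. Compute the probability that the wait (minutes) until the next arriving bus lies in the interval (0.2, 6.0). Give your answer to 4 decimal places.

0.4649

Conditional on each route, P(0.2 < X < 6.0): A: 0.000617288; B: 0.599337; C: 0.995666.
By total probability, P(0.2 < X < 6.0) = 0.39·0.000617288 + 0.36·0.599337 + 0.25·0.995666 = 0.464918.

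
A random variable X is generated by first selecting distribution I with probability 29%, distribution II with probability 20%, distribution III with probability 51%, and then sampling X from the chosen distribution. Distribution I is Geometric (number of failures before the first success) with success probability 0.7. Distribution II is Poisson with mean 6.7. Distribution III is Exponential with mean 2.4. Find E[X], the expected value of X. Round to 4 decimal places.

Component means — I: 0.428571; II: 6.7; III: 2.4.
E[X] = 0.29·0.428571 + 0.2·6.7 + 0.51·2.4 = 2.68829.

2.6883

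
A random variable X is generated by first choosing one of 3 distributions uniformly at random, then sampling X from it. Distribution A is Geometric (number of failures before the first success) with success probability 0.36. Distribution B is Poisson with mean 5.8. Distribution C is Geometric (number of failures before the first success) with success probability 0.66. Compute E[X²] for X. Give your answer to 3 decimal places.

16.195

For each component E[X²] = Var + (mean)², giving A: 8.09877; B: 39.44; C: 1.04591.
Overall E[X²] = 0.333333·8.09877 + 0.333333·39.44 + 0.333333·1.04591 = 16.1949.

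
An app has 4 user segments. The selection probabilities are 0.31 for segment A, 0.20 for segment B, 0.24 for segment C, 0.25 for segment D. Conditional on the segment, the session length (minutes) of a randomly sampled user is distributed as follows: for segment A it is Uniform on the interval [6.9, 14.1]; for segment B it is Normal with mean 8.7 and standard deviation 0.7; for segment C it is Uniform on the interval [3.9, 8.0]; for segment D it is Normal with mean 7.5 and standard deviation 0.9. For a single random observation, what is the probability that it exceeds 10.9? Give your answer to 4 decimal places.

Conditional on each segment, P(X > 10.9): A: 0.444444; B: 0.000836537; C: 0; D: 7.9117e-05.
By total probability, P(X > 10.9) = 0.31·0.444444 + 0.2·0.000836537 + 0.24·0 + 0.25·7.9117e-05 = 0.137965.

0.1380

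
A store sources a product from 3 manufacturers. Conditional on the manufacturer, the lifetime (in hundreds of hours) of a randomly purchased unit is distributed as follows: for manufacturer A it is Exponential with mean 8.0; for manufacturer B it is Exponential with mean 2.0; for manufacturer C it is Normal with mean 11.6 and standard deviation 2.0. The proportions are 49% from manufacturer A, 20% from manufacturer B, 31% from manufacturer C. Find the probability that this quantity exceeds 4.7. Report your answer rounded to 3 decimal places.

0.601

Conditional on each manufacturer, P(X > 4.7): A: 0.555715; B: 0.0953692; C: 0.99972.
By total probability, P(X > 4.7) = 0.49·0.555715 + 0.2·0.0953692 + 0.31·0.99972 = 0.601287.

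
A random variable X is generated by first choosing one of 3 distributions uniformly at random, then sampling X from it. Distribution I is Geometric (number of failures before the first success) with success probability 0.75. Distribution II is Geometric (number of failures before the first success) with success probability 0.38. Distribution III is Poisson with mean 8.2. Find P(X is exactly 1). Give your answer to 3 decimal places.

0.142

Conditional on each component, P(X = 1): I: 0.1875; II: 0.2356; III: 0.00225216.
By total probability, P(X = 1) = 0.333333·0.1875 + 0.333333·0.2356 + 0.333333·0.00225216 = 0.141784.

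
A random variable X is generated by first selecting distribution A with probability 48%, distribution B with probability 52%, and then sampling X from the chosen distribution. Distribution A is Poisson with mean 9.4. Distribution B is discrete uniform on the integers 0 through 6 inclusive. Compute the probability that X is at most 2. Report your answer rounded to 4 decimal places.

Conditional on each component, P(X ≤ 2): A: 0.00451508; B: 0.428571.
By total probability, P(X ≤ 2) = 0.48·0.00451508 + 0.52·0.428571 = 0.225024.

0.2250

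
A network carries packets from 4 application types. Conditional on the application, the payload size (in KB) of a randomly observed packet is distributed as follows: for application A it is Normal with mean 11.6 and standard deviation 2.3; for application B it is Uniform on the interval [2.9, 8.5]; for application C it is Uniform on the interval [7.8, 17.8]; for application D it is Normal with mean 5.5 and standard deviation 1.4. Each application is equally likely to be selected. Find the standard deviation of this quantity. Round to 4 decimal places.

3.9527

Per component, A: μ=11.6, E[X²]=139.85; B: μ=5.7, E[X²]=35.1033; C: μ=12.8, E[X²]=172.173; D: μ=5.5, E[X²]=32.21.
E[X] = 0.25·11.6 + 0.25·5.7 + 0.25·12.8 + 0.25·5.5 = 8.9.
E[X²] = 0.25·139.85 + 0.25·35.1033 + 0.25·172.173 + 0.25·32.21 = 94.8342.
Var(X) = E[X²] − (E[X])² = 94.8342 − 79.21 = 15.6242.
SD(X) = √15.6242 = 3.95274.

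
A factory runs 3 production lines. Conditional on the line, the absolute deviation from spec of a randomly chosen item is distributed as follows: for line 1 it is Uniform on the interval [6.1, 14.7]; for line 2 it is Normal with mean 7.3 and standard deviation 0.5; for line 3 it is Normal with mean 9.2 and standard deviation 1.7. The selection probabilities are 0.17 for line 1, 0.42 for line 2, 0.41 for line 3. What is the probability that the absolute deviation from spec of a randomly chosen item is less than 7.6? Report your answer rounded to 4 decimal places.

0.4055

Conditional on each line, P(X < 7.6): 1: 0.174419; 2: 0.725747; 3: 0.173307.
By total probability, P(X < 7.6) = 0.17·0.174419 + 0.42·0.725747 + 0.41·0.173307 = 0.405521.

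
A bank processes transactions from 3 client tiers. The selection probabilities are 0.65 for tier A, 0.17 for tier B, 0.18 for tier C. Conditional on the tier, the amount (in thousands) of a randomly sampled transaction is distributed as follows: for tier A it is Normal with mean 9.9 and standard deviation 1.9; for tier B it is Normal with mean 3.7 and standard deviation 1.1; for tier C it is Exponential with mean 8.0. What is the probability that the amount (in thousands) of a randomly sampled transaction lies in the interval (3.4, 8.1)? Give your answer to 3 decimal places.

0.267

Conditional on each tier, P(3.4 < X < 8.1): A: 0.171414; B: 0.607437; C: 0.29046.
By total probability, P(3.4 < X < 8.1) = 0.65·0.171414 + 0.17·0.607437 + 0.18·0.29046 = 0.266966.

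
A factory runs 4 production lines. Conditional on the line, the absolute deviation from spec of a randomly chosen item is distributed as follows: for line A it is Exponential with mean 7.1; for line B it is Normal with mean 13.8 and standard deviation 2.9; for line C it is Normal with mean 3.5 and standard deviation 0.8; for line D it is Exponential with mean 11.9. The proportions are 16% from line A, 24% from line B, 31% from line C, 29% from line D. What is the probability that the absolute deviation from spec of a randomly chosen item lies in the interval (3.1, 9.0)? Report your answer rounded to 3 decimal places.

Conditional on each line, P(3.1 < X < 9.0): A: 0.364712; B: 0.0488325; C: 0.691462; D: 0.301264.
By total probability, P(3.1 < X < 9.0) = 0.16·0.364712 + 0.24·0.0488325 + 0.31·0.691462 + 0.29·0.301264 = 0.371794.

0.372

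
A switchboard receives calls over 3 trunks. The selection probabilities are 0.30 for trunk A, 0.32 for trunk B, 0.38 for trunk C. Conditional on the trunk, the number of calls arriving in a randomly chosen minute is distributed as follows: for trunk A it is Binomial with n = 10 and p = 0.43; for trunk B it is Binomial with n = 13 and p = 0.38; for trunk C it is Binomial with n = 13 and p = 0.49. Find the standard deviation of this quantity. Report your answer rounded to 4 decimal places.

1.9304

Per component, A: μ=4.3, E[X²]=20.941; B: μ=4.94, E[X²]=27.4664; C: μ=6.37, E[X²]=43.8256.
E[X] = 0.3·4.3 + 0.32·4.94 + 0.38·6.37 = 5.2914.
E[X²] = 0.3·20.941 + 0.32·27.4664 + 0.38·43.8256 = 31.7253.
Var(X) = E[X²] − (E[X])² = 31.7253 − 27.9989 = 3.72636.
SD(X) = √3.72636 = 1.93038.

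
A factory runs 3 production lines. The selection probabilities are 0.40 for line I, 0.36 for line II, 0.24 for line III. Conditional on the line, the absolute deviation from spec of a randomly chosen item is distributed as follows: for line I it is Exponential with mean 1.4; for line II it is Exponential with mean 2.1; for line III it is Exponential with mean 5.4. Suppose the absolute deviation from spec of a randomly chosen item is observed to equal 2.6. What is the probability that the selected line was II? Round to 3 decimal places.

Likelihoods f(2.6 | ·): I: 0.111513; II: 0.138065; III: 0.11442.
Posterior ∝ prior × likelihood. Numerator for II: 0.36·0.138065 = 0.0497033.
Normalizing constant: 0.4·0.111513 + 0.36·0.138065 + 0.24·0.11442 = 0.121769.
P(II | observation) = 0.0497033 / 0.121769 = 0.408176.

0.408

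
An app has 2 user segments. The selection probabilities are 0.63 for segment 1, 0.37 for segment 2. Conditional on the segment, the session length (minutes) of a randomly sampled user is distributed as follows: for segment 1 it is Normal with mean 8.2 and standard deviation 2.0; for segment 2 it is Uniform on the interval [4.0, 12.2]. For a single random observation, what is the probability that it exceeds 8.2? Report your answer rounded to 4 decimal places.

0.4955

Conditional on each segment, P(X > 8.2): 1: 0.5; 2: 0.487805.
By total probability, P(X > 8.2) = 0.63·0.5 + 0.37·0.487805 = 0.495488.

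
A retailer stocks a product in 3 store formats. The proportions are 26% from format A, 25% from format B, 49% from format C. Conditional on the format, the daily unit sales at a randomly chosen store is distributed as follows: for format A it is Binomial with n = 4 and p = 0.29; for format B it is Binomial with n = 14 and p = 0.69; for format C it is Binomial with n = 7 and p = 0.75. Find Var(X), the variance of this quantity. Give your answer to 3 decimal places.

Per component, A: μ=1.16, E[X²]=2.1692; B: μ=9.66, E[X²]=96.3102; C: μ=5.25, E[X²]=28.875.
E[X] = 0.26·1.16 + 0.25·9.66 + 0.49·5.25 = 5.2891.
E[X²] = 0.26·2.1692 + 0.25·96.3102 + 0.49·28.875 = 38.7903.
Var(X) = E[X²] − (E[X])² = 38.7903 − 27.9746 = 10.8157.

10.816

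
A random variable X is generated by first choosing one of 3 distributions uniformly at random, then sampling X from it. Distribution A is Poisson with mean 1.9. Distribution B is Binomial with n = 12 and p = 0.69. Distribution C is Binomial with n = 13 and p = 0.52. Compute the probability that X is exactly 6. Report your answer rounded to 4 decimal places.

Conditional on each component, P(X = 6): A: 0.00977304; B: 0.0884987; C: 0.199171.
By total probability, P(X = 6) = 0.333333·0.00977304 + 0.333333·0.0884987 + 0.333333·0.199171 = 0.0991476.

0.0991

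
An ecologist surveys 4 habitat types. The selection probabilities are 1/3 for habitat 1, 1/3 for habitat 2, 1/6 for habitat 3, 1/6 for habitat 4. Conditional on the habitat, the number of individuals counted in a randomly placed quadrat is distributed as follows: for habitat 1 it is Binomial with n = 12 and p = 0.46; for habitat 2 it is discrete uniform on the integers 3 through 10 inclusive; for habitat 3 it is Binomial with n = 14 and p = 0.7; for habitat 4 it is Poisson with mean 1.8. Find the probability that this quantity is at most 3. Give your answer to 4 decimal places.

0.2302

Conditional on each habitat, P(X ≤ 3): 1: 0.11995; 2: 0.125; 3: 0.000246479; 4: 0.891292.
By total probability, P(X ≤ 3) = 0.333333·0.11995 + 0.333333·0.125 + 0.166667·0.000246479 + 0.166667·0.891292 = 0.23024.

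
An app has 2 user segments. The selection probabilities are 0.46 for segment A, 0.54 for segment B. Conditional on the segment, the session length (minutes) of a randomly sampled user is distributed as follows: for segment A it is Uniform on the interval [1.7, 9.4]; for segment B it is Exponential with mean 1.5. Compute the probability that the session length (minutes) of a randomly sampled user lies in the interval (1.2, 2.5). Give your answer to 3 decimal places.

0.188

Conditional on each segment, P(1.2 < X < 2.5): A: 0.103896; B: 0.260453.
By total probability, P(1.2 < X < 2.5) = 0.46·0.103896 + 0.54·0.260453 = 0.188437.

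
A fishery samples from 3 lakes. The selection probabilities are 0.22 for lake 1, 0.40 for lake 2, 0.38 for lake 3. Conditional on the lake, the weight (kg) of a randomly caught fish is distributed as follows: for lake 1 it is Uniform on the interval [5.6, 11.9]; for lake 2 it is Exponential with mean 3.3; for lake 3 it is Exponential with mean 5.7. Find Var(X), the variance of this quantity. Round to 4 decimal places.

21.6969

Per component, 1: μ=8.75, E[X²]=79.87; 2: μ=3.3, E[X²]=21.78; 3: μ=5.7, E[X²]=64.98.
E[X] = 0.22·8.75 + 0.4·3.3 + 0.38·5.7 = 5.411.
E[X²] = 0.22·79.87 + 0.4·21.78 + 0.38·64.98 = 50.9758.
Var(X) = E[X²] − (E[X])² = 50.9758 − 29.2789 = 21.6969.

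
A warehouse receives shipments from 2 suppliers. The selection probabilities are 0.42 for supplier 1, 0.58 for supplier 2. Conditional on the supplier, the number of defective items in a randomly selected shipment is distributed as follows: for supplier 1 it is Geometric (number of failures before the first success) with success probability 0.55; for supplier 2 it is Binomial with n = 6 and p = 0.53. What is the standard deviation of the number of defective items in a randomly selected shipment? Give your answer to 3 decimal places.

Per component, 1: μ=0.818182, E[X²]=2.15702; 2: μ=3.18, E[X²]=11.607.
E[X] = 0.42·0.818182 + 0.58·3.18 = 2.18804.
E[X²] = 0.42·2.15702 + 0.58·11.607 = 7.63801.
Var(X) = E[X²] − (E[X])² = 7.63801 − 4.7875 = 2.85051.
SD(X) = √2.85051 = 1.68834.

1.688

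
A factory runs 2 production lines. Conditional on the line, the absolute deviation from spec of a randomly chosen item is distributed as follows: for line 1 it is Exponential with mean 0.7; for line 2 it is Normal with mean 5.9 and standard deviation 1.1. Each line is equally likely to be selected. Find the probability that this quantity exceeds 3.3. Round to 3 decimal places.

Conditional on each line, P(X > 3.3): 1: 0.00896627; 2: 0.990952.
By total probability, P(X > 3.3) = 0.5·0.00896627 + 0.5·0.990952 = 0.499959.

0.500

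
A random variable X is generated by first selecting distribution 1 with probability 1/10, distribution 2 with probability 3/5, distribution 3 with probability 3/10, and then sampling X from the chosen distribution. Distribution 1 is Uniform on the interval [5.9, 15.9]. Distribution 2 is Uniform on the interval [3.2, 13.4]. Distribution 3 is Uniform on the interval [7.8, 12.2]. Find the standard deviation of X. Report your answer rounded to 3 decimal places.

Per component, 1: μ=10.9, E[X²]=127.143; 2: μ=8.3, E[X²]=77.56; 3: μ=10, E[X²]=101.613.
E[X] = 0.1·10.9 + 0.6·8.3 + 0.3·10 = 9.07.
E[X²] = 0.1·127.143 + 0.6·77.56 + 0.3·101.613 = 89.7343.
Var(X) = E[X²] − (E[X])² = 89.7343 − 82.2649 = 7.46943.
SD(X) = √7.46943 = 2.73303.

2.733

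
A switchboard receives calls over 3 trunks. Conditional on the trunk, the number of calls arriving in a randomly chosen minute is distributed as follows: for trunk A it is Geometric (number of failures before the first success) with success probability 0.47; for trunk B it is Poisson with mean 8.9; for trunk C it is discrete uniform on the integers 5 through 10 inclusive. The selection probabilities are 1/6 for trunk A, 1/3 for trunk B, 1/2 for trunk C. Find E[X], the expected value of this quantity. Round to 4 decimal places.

Component means — A: 1.12766; B: 8.9; C: 7.5.
E[X] = 0.166667·1.12766 + 0.333333·8.9 + 0.5·7.5 = 6.90461.

6.9046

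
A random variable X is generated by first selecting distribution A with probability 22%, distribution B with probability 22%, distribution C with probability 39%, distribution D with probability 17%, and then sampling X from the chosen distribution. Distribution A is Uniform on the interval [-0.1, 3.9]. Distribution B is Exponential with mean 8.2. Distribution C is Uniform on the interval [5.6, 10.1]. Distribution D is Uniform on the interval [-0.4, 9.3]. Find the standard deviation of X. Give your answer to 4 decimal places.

Per component, A: μ=1.9, E[X²]=4.94333; B: μ=8.2, E[X²]=134.48; C: μ=7.85, E[X²]=63.31; D: μ=4.45, E[X²]=27.6433.
E[X] = 0.22·1.9 + 0.22·8.2 + 0.39·7.85 + 0.17·4.45 = 6.04.
E[X²] = 0.22·4.94333 + 0.22·134.48 + 0.39·63.31 + 0.17·27.6433 = 60.0634.
Var(X) = E[X²] − (E[X])² = 60.0634 − 36.4816 = 23.5818.
SD(X) = √23.5818 = 4.85611.

4.8561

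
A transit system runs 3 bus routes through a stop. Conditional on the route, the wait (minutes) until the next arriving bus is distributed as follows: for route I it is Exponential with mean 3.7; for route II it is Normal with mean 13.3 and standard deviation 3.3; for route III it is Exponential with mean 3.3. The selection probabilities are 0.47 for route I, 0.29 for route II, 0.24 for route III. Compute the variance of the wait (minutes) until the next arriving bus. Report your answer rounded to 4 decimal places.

Per component, I: μ=3.7, E[X²]=27.38; II: μ=13.3, E[X²]=187.78; III: μ=3.3, E[X²]=21.78.
E[X] = 0.47·3.7 + 0.29·13.3 + 0.24·3.3 = 6.388.
E[X²] = 0.47·27.38 + 0.29·187.78 + 0.24·21.78 = 72.552.
Var(X) = E[X²] − (E[X])² = 72.552 − 40.8065 = 31.7455.

31.7455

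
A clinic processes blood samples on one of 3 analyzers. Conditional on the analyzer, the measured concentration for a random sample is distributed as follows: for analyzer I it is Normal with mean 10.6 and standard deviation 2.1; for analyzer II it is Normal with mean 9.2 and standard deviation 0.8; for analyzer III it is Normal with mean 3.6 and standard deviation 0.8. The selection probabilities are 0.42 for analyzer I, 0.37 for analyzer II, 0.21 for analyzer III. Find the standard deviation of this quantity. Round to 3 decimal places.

Per component, I: μ=10.6, E[X²]=116.77; II: μ=9.2, E[X²]=85.28; III: μ=3.6, E[X²]=13.6.
E[X] = 0.42·10.6 + 0.37·9.2 + 0.21·3.6 = 8.612.
E[X²] = 0.42·116.77 + 0.37·85.28 + 0.21·13.6 = 83.453.
Var(X) = E[X²] − (E[X])² = 83.453 − 74.1665 = 9.28646.
SD(X) = √9.28646 = 3.04737.

3.047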